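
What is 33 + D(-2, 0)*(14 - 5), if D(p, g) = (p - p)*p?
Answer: 33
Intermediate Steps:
D(p, g) = 0 (D(p, g) = 0*p = 0)
33 + D(-2, 0)*(14 - 5) = 33 + 0*(14 - 5) = 33 + 0*9 = 33 + 0 = 33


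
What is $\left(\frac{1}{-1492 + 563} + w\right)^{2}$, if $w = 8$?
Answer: $\frac{55219761}{863041} \approx 63.983$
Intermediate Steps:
$\left(\frac{1}{-1492 + 563} + w\right)^{2} = \left(\frac{1}{-1492 + 563} + 8\right)^{2} = \left(\frac{1}{-929} + 8\right)^{2} = \left(- \frac{1}{929} + 8\right)^{2} = \left(\frac{7431}{929}\right)^{2} = \frac{55219761}{863041}$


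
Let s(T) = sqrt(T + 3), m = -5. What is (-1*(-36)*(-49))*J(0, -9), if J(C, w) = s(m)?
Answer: -1764*I*sqrt(2) ≈ -2494.7*I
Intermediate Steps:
s(T) = sqrt(3 + T)
J(C, w) = I*sqrt(2) (J(C, w) = sqrt(3 - 5) = sqrt(-2) = I*sqrt(2))
(-1*(-36)*(-49))*J(0, -9) = (-1*(-36)*(-49))*(I*sqrt(2)) = (36*(-49))*(I*sqrt(2)) = -1764*I*sqrt(2)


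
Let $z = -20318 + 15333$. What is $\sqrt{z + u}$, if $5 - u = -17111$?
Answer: $\sqrt{12131} \approx 110.14$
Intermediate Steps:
$u = 17116$ ($u = 5 - -17111 = 5 + 17111 = 17116$)
$z = -4985$
$\sqrt{z + u} = \sqrt{-4985 + 17116} = \sqrt{12131}$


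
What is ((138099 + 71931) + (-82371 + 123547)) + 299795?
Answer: 551001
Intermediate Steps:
((138099 + 71931) + (-82371 + 123547)) + 299795 = (210030 + 41176) + 299795 = 251206 + 299795 = 551001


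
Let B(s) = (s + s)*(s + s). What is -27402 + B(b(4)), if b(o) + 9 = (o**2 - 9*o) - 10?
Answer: -21318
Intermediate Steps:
b(o) = -19 + o**2 - 9*o (b(o) = -9 + ((o**2 - 9*o) - 10) = -9 + (-10 + o**2 - 9*o) = -19 + o**2 - 9*o)
B(s) = 4*s**2 (B(s) = (2*s)*(2*s) = 4*s**2)
-27402 + B(b(4)) = -27402 + 4*(-19 + 4**2 - 9*4)**2 = -27402 + 4*(-19 + 16 - 36)**2 = -27402 + 4*(-39)**2 = -27402 + 4*1521 = -27402 + 6084 = -21318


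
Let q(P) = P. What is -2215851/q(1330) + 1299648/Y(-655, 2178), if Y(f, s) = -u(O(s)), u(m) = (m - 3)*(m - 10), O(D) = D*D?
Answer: -8310355740856976789/4988048896318670 ≈ -1666.1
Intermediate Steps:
O(D) = D**2
u(m) = (-10 + m)*(-3 + m) (u(m) = (-3 + m)*(-10 + m) = (-10 + m)*(-3 + m))
Y(f, s) = -30 - s**4 + 13*s**2 (Y(f, s) = -(30 + (s**2)**2 - 13*s**2) = -(30 + s**4 - 13*s**2) = -30 - s**4 + 13*s**2)
-2215851/q(1330) + 1299648/Y(-655, 2178) = -2215851/1330 + 1299648/(-30 - 1*2178**4 + 13*2178**2) = -2215851*1/1330 + 1299648/(-30 - 1*22502537891856 + 13*4743684) = -2215851/1330 + 1299648/(-30 - 22502537891856 + 61667892) = -2215851/1330 + 1299648/(-22502476223994) = -2215851/1330 + 1299648*(-1/22502476223994) = -2215851/1330 - 216608/3750412703999 = -8310355740856976789/4988048896318670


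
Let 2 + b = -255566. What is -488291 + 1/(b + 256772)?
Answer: -587902363/1204 ≈ -4.8829e+5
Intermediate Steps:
b = -255568 (b = -2 - 255566 = -255568)
-488291 + 1/(b + 256772) = -488291 + 1/(-255568 + 256772) = -488291 + 1/1204 = -587902363/1204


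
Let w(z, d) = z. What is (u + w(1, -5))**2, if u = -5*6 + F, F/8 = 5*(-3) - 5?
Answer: 35721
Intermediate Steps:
F = -160 (F = 8*(5*(-3) - 5) = 8*(-15 - 5) = 8*(-20) = -160)
u = -190 (u = -5*6 - 160 = -30 - 160 = -190)
(u + w(1, -5))**2 = (-190 + 1)**2 = (-189)**2 = 35721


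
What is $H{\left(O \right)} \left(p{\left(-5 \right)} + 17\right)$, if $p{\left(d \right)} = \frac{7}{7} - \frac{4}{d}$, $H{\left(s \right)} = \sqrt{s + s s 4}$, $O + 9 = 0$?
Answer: $\frac{282 \sqrt{35}}{5} \approx 333.67$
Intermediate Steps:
$O = -9$ ($O = -9 + 0 = -9$)
$H{\left(s \right)} = \sqrt{s + 4 s^{2}}$ ($H{\left(s \right)} = \sqrt{s + s^{2} \cdot 4} = \sqrt{s + 4 s^{2}}$)
$p{\left(d \right)} = 1 - \frac{4}{d}$ ($p{\left(d \right)} = 7 \cdot \frac{1}{7} - \frac{4}{d} = 1 - \frac{4}{d}$)
$H{\left(O \right)} \left(p{\left(-5 \right)} + 17\right) = \sqrt{- 9 \left(1 + 4 \left(-9\right)\right)} \left(\frac{-4 - 5}{-5} + 17\right) = \sqrt{- 9 \left(1 - 36\right)} \left(\left(- \frac{1}{5}\right) \left(-9\right) + 17\right) = \sqrt{\left(-9\right) \left(-35\right)} \left(\frac{9}{5} + 17\right) = \sqrt{315} \cdot \frac{94}{5} = 3 \sqrt{35} \cdot \frac{94}{5} = \frac{282 \sqrt{35}}{5}$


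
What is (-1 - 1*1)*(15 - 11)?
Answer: -8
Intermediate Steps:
(-1 - 1*1)*(15 - 11) = (-1 - 1)*4 = -2*4 = -8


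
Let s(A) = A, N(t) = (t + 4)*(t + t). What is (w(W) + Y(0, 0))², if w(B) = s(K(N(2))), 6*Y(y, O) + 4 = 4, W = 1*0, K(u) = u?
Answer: 576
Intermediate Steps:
N(t) = 2*t*(4 + t) (N(t) = (4 + t)*(2*t) = 2*t*(4 + t))
W = 0
Y(y, O) = 0 (Y(y, O) = -⅔ + (⅙)*4 = -⅔ + ⅔ = 0)
w(B) = 24 (w(B) = 2*2*(4 + 2) = 2*2*6 = 24)
(w(W) + Y(0, 0))² = (24 + 0)² = 24² = 576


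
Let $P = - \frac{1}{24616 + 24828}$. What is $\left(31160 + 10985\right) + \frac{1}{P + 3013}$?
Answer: $\frac{6278541773239}{148974771} \approx 42145.0$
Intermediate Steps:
$P = - \frac{1}{49444} \approx -2.0225 \cdot 10^{-5}$
$\left(31160 + 10985\right) + \frac{1}{P + 3013} = \left(31160 + 10985\right) + \frac{1}{- \frac{1}{49444} + 3013} = 42145 + \frac{1}{\frac{148974771}{49444}} = 42145 + \frac{49444}{148974771} = \frac{6278541773239}{148974771}$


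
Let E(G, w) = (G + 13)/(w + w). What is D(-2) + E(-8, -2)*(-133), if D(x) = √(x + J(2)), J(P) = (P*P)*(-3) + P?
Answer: 665/4 + 2*I*√3 ≈ 166.25 + 3.4641*I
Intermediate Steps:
J(P) = P - 3*P² (J(P) = P²*(-3) + P = -3*P² + P = P - 3*P²)
E(G, w) = (13 + G)/(2*w) (E(G, w) = (13 + G)/((2*w)) = (13 + G)*(1/(2*w)) = (13 + G)/(2*w))
D(x) = √(-10 + x) (D(x) = √(x + 2*(1 - 3*2)) = √(x + 2*(1 - 6)) = √(x + 2*(-5)) = √(x - 10) = √(-10 + x))
D(-2) + E(-8, -2)*(-133) = √(-10 - 2) + ((½)*(13 - 8)/(-2))*(-133) = √(-12) + ((½)*(-½)*5)*(-133) = 2*I*√3 - 5/4*(-133) = 2*I*√3 + 665/4 = 665/4 + 2*I*√3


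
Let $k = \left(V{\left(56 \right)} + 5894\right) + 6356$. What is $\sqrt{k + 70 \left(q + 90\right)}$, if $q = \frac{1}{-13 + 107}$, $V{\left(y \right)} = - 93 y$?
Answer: $\frac{\sqrt{29474123}}{47} \approx 115.51$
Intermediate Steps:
$q = \frac{1}{94} \approx 0.010638$
$k = 7042$ ($k = \left(\left(-93\right) 56 + 5894\right) + 6356 = \left(-5208 + 5894\right) + 6356 = 686 + 6356 = 7042$)
$\sqrt{k + 70 \left(q + 90\right)} = \sqrt{7042 + 70 \left(\frac{1}{94} + 90\right)} = \sqrt{7042 + 70 \cdot \frac{8461}{94}} = \sqrt{7042 + \frac{296135}{47}} = \sqrt{\frac{627109}{47}} = \frac{\sqrt{29474123}}{47}$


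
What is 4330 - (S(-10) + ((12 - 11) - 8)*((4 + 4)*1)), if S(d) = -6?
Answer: 4392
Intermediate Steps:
4330 - (S(-10) + ((12 - 11) - 8)*((4 + 4)*1)) = 4330 - (-6 + ((12 - 11) - 8)*((4 + 4)*1)) = 4330 - (-6 + (1 - 8)*(8*1)) = 4330 - (-6 - 7*8) = 4330 - (-6 - 56) = 4330 - 1*(-62) = 4330 + 62 = 4392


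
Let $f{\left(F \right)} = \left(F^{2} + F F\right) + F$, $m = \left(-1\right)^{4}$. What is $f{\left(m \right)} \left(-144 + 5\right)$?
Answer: $-417$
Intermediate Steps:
$m = 1$
$f{\left(F \right)} = F + 2 F^{2}$ ($f{\left(F \right)} = \left(F^{2} + F^{2}\right) + F = 2 F^{2} + F = F + 2 F^{2}$)
$f{\left(m \right)} \left(-144 + 5\right) = 1 \left(1 + 2 \cdot 1\right) \left(-144 + 5\right) = 1 \left(1 + 2\right) \left(-139\right) = 1 \cdot 3 \left(-139\right) = 3 \left(-139\right) = -417$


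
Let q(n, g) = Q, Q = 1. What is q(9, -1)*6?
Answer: 6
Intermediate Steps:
q(n, g) = 1
q(9, -1)*6 = 1*6 = 6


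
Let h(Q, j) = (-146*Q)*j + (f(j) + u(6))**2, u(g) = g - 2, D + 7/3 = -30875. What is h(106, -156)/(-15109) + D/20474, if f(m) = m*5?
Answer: -3218532124/16000431 ≈ -201.15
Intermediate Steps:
D = -92632/3 (D = -7/3 - 30875 = -92632/3 ≈ -30877.)
f(m) = 5*m
u(g) = -2 + g
h(Q, j) = (4 + 5*j)**2 - 146*Q*j (h(Q, j) = (-146*Q)*j + (5*j + (-2 + 6))**2 = -146*Q*j + (5*j + 4)**2 = -146*Q*j + (4 + 5*j)**2 = (4 + 5*j)**2 - 146*Q*j)
h(106, -156)/(-15109) + D/20474 = ((4 + 5*(-156))**2 - 146*106*(-156))/(-15109) - 92632/3/20474 = ((4 - 780)**2 + 2414256)*(-1/15109) - 92632/3*1/20474 = ((-776)**2 + 2414256)*(-1/15109) - 46316/30711 = (602176 + 2414256)*(-1/15109) - 46316/30711 = 3016432*(-1/15109) - 46316/30711 = -3016432/15109 - 46316/30711 = -3218532124/16000431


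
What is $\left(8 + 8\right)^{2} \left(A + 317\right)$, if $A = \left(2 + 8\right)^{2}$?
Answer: $106752$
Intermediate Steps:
$A = 100$ ($A = 10^{2} = 100$)
$\left(8 + 8\right)^{2} \left(A + 317\right) = \left(8 + 8\right)^{2} \left(100 + 317\right) = 16^{2} \cdot 417 = 256 \cdot 417 = 106752$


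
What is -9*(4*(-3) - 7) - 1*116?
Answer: 55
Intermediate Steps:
-9*(4*(-3) - 7) - 1*116 = -9*(-12 - 7) - 116 = -9*(-19) - 116 = 171 - 116 = 55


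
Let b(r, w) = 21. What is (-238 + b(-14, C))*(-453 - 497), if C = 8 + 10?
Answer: 206150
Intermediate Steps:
C = 18
(-238 + b(-14, C))*(-453 - 497) = (-238 + 21)*(-453 - 497) = -217*(-950) = 206150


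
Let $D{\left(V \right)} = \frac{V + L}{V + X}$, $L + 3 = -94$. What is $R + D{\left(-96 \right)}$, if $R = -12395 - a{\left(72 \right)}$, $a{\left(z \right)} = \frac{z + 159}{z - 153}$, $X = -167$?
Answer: $- \frac{87991433}{7101} \approx -12391.0$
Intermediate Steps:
$a{\left(z \right)} = \frac{159 + z}{-153 + z}$
$L = -97$ ($L = -3 - 94 = -97$)
$D{\left(V \right)} = \frac{-97 + V}{-167 + V}$ ($D{\left(V \right)} = \frac{V - 97}{V - 167} = \frac{-97 + V}{-167 + V}$)
$R = - \frac{334588}{27}$ ($R = -12395 - \frac{159 + 72}{-153 + 72} = -12395 - \frac{1}{-81} \cdot 231 = -12395 - \left(- \frac{1}{81}\right) 231 = -12395 - - \frac{77}{27} = -12395 + \frac{77}{27} = - \frac{334588}{27} \approx -12392.0$)
$R + D{\left(-96 \right)} = - \frac{334588}{27} + \frac{-97 - 96}{-167 - 96} = - \frac{334588}{27} + \frac{1}{-263} \left(-193\right) = - \frac{334588}{27} - - \frac{193}{263} = - \frac{334588}{27} + \frac{193}{263} = - \frac{87991433}{7101}$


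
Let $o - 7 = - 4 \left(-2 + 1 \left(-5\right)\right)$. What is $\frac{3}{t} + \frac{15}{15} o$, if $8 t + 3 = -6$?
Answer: $\frac{97}{3} \approx 32.333$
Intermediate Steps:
$t = - \frac{9}{8}$ ($t = - \frac{3}{8} + \frac{1}{8} \left(-6\right) = - \frac{3}{8} - \frac{3}{4} = - \frac{9}{8} \approx -1.125$)
$o = 35$ ($o = 7 - 4 \left(-2 + 1 \left(-5\right)\right) = 7 - 4 \left(-2 - 5\right) = 7 - -28 = 7 + 28 = 35$)
$\frac{3}{t} + \frac{15}{15} o = \frac{3}{- \frac{9}{8}} + \frac{15}{15} \cdot 35 = 3 \left(- \frac{8}{9}\right) + 15 \cdot \frac{1}{15} \cdot 35 = - \frac{8}{3} + 1 \cdot 35 = - \frac{8}{3} + 35 = \frac{97}{3}$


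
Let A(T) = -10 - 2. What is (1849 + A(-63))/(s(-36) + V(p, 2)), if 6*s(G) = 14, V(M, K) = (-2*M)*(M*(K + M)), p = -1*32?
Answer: 501/16757 ≈ 0.029898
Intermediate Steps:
p = -32
V(M, K) = -2*M²*(K + M)
s(G) = 7/3 (s(G) = (⅙)*14 = 7/3)
A(T) = -12
(1849 + A(-63))/(s(-36) + V(p, 2)) = (1849 - 12)/(7/3 + 2*(-32)²*(-1*2 - 1*(-32))) = 1837/(7/3 + 2*1024*(-2 + 32)) = 1837/(7/3 + 2*1024*30) = 1837/(7/3 + 61440) = 1837/(184327/3) = 1837*(3/184327) = 501/16757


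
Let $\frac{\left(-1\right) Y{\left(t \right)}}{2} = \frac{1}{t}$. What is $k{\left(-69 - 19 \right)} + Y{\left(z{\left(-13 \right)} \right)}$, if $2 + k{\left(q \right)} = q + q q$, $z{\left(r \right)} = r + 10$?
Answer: $\frac{22964}{3} \approx 7654.7$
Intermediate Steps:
$z{\left(r \right)} = 10 + r$
$Y{\left(t \right)} = - \frac{2}{t}$
$k{\left(q \right)} = -2 + q + q^{2}$ ($k{\left(q \right)} = -2 + \left(q + q q\right) = -2 + \left(q + q^{2}\right) = -2 + q + q^{2}$)
$k{\left(-69 - 19 \right)} + Y{\left(z{\left(-13 \right)} \right)} = \left(-2 - 88 + \left(-69 - 19\right)^{2}\right) - \frac{2}{10 - 13} = \left(-2 - 88 + \left(-69 - 19\right)^{2}\right) - \frac{2}{-3} = \left(-2 - 88 + \left(-88\right)^{2}\right) - - \frac{2}{3} = \left(-2 - 88 + 7744\right) + \frac{2}{3} = 7654 + \frac{2}{3} = \frac{22964}{3}$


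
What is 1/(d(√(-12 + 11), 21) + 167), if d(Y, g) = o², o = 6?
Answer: 1/203 ≈ 0.0049261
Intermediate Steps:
d(Y, g) = 36 (d(Y, g) = 6² = 36)
1/(d(√(-12 + 11), 21) + 167) = 1/(36 + 167) = 1/203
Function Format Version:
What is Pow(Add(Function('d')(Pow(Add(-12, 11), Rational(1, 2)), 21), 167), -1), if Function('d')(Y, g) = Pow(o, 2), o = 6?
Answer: Rational(1, 203) ≈ 0.0049261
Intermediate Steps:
Function('d')(Y, g) = 36 (Function('d')(Y, g) = Pow(6, 2) = 36)
Pow(Add(Function('d')(Pow(Add(-12, 11), Rational(1, 2)), 21), 167), -1) = Pow(Add(36, 167), -1) = Pow(203, -1) = Rational(1, 203)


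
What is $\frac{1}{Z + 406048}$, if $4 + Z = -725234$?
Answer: $- \frac{1}{319190} \approx -3.1329 \cdot 10^{-6}$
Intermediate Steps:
$Z = -725238$ ($Z = -4 - 725234 = -725238$)
$\frac{1}{Z + 406048} = \frac{1}{-725238 + 406048} = \frac{1}{-319190} = - \frac{1}{319190}$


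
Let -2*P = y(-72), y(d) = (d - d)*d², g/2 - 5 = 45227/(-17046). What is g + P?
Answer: 40003/8523 ≈ 4.6935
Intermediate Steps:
g = 40003/8523 (g = 10 + 2*(45227/(-17046)) = 10 + 2*(45227*(-1/17046)) = 10 + 2*(-45227/17046) = 10 - 45227/8523 = 40003/8523 ≈ 4.6935)
y(d) = 0 (y(d) = 0*d² = 0)
P = 0 (P = -½*0 = 0)
g + P = 40003/8523 + 0 = 40003/8523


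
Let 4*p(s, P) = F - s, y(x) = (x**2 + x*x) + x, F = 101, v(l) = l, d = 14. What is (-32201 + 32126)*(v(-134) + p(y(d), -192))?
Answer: 63075/4 ≈ 15769.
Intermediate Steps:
y(x) = x + 2*x**2 (y(x) = (x**2 + x**2) + x = 2*x**2 + x = x + 2*x**2)
p(s, P) = 101/4 - s/4 (p(s, P) = (101 - s)/4 = 101/4 - s/4)
(-32201 + 32126)*(v(-134) + p(y(d), -192)) = (-32201 + 32126)*(-134 + (101/4 - 7*(1 + 2*14)/2)) = -75*(-134 + (101/4 - 7*(1 + 28)/2)) = -75*(-134 + (101/4 - 7*29/2)) = -75*(-134 + (101/4 - 1/4*406)) = -75*(-134 + (101/4 - 203/2)) = -75*(-134 - 305/4) = -75*(-841/4) = 63075/4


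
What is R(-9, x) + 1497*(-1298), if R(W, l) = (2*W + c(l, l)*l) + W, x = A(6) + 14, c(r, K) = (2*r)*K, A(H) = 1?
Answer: -1936383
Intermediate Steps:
c(r, K) = 2*K*r
x = 15 (x = 1 + 14 = 15)
R(W, l) = 2*l**3 + 3*W (R(W, l) = (2*W + (2*l*l)*l) + W = (2*W + (2*l**2)*l) + W = (2*W + 2*l**3) + W = 2*l**3 + 3*W)
R(-9, x) + 1497*(-1298) = (2*15**3 + 3*(-9)) + 1497*(-1298) = (2*3375 - 27) - 1943106 = (6750 - 27) - 1943106 = 6723 - 1943106 = -1936383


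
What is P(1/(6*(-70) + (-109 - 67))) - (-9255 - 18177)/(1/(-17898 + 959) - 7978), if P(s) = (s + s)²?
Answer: -41264477085649/12000914215772 ≈ -3.4384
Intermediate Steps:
P(s) = 4*s² (P(s) = (2*s)² = 4*s²)
P(1/(6*(-70) + (-109 - 67))) - (-9255 - 18177)/(1/(-17898 + 959) - 7978) = 4*(1/(6*(-70) + (-109 - 67)))² - (-9255 - 18177)/(1/(-17898 + 959) - 7978) = 4*(1/(-420 - 176))² - (-27432)/(1/(-16939) - 7978) = 4*(1/(-596))² - (-27432)/(-1/16939 - 7978) = 4*(-1/596)² - (-27432)/(-135139343/16939) = 4*(1/355216) - (-27432)*(-16939)/135139343 = 1/88804 - 1*464670648/135139343 = 1/88804 - 464670648/135139343 = -41264477085649/12000914215772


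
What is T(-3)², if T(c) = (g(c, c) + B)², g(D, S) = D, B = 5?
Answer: 16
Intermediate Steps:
T(c) = (5 + c)² (T(c) = (c + 5)² = (5 + c)²)
T(-3)² = ((5 - 3)²)² = (2²)² = 4² = 16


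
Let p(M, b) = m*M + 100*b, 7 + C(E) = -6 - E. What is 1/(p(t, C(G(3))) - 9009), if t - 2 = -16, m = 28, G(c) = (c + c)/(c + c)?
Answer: -1/10801 ≈ -9.2584e-5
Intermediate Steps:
G(c) = 1 (G(c) = (2*c)/((2*c)) = (2*c)*(1/(2*c)) = 1)
C(E) = -13 - E (C(E) = -7 + (-6 - E) = -13 - E)
t = -14 (t = 2 - 16 = -14)
p(M, b) = 28*M + 100*b
1/(p(t, C(G(3))) - 9009) = 1/((28*(-14) + 100*(-13 - 1*1)) - 9009) = 1/((-392 + 100*(-13 - 1)) - 9009) = 1/((-392 + 100*(-14)) - 9009) = 1/((-392 - 1400) - 9009) = 1/(-1792 - 9009) = 1/(-10801) = -1/10801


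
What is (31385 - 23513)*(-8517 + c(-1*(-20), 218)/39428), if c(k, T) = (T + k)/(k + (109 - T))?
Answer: -58817491626336/877273 ≈ -6.7046e+7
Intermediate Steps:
c(k, T) = (T + k)/(109 + k - T)
(31385 - 23513)*(-8517 + c(-1*(-20), 218)/39428) = (31385 - 23513)*(-8517 + ((218 - 1*(-20))/(109 - 1*(-20) - 1*218))/39428) = 7872*(-8517 + ((218 + 20)/(109 + 20 - 218))*(1/39428)) = 7872*(-8517 + (238/(-89))*(1/39428)) = 7872*(-8517 - 1/89*238*(1/39428)) = 7872*(-8517 - 238/89*1/39428) = 7872*(-8517 - 119/1754546) = 7872*(-14943468401/1754546) = -58817491626336/877273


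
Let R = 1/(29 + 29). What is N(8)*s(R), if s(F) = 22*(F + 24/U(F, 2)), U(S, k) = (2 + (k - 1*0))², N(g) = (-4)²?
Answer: 15488/29 ≈ 534.07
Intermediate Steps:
R = 1/58 ≈ 0.017241
N(g) = 16
U(S, k) = (2 + k)² (U(S, k) = (2 + (k + 0))² = (2 + k)²)
s(F) = 33 + 22*F (s(F) = 22*(F + 24/((2 + 2)²)) = 22*(F + 24/(4²)) = 22*(F + 24/16) = 22*(F + 24*(1/16)) = 22*(F + 3/2) = 22*(3/2 + F) = 33 + 22*F)
N(8)*s(R) = 16*(33 + 22*(1/58)) = 16*(33 + 11/29) = 16*(968/29) = 15488/29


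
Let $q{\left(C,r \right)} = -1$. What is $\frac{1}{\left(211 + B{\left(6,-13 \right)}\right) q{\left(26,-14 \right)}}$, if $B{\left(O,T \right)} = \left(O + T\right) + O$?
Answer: $- \frac{1}{210} \approx -0.0047619$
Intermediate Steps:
$B{\left(O,T \right)} = T + 2 O$
$\frac{1}{\left(211 + B{\left(6,-13 \right)}\right) q{\left(26,-14 \right)}} = \frac{1}{\left(211 + \left(-13 + 2 \cdot 6\right)\right) \left(-1\right)} = \frac{1}{211 + \left(-13 + 12\right)} \left(-1\right) = \frac{1}{211 - 1} \left(-1\right) = \frac{1}{210} \left(-1\right) = - \frac{1}{210}$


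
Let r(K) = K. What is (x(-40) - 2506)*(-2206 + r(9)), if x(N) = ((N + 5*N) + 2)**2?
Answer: -118941186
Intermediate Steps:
x(N) = (2 + 6*N)**2 (x(N) = (6*N + 2)**2 = (2 + 6*N)**2)
(x(-40) - 2506)*(-2206 + r(9)) = (4*(1 + 3*(-40))**2 - 2506)*(-2206 + 9) = (4*(1 - 120)**2 - 2506)*(-2197) = (4*(-119)**2 - 2506)*(-2197) = (4*14161 - 2506)*(-2197) = (56644 - 2506)*(-2197) = 54138*(-2197) = -118941186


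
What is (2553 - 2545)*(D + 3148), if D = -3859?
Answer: -5688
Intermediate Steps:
(2553 - 2545)*(D + 3148) = (2553 - 2545)*(-3859 + 3148) = 8*(-711) = -5688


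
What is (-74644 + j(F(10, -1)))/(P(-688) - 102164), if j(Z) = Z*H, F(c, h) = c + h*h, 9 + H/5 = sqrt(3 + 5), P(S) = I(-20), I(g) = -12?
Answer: 75139/102176 - 55*sqrt(2)/51088 ≈ 0.73387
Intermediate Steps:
P(S) = -12
H = -45 + 10*sqrt(2) (H = -45 + 5*sqrt(3 + 5) = -45 + 5*sqrt(8) = -45 + 5*(2*sqrt(2)) = -45 + 10*sqrt(2) ≈ -30.858)
F(c, h) = c + h**2
j(Z) = Z*(-45 + 10*sqrt(2))
(-74644 + j(F(10, -1)))/(P(-688) - 102164) = (-74644 + 5*(10 + (-1)**2)*(-9 + 2*sqrt(2)))/(-12 - 102164) = (-74644 + 5*(10 + 1)*(-9 + 2*sqrt(2)))/(-102176) = (-74644 + 5*11*(-9 + 2*sqrt(2)))*(-1/102176) = (-74644 + (-495 + 110*sqrt(2)))*(-1/102176) = (-75139 + 110*sqrt(2))*(-1/102176) = 75139/102176 - 55*sqrt(2)/51088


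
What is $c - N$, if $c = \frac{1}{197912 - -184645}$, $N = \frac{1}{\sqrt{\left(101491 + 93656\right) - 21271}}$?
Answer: $\frac{1}{382557} - \frac{\sqrt{43469}}{86938} \approx -0.0023956$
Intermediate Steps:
$N = \frac{\sqrt{43469}}{86938}$ ($N = \frac{1}{\sqrt{195147 - 21271}} = \frac{1}{\sqrt{173876}} = \frac{1}{2 \sqrt{43469}} = \frac{\sqrt{43469}}{86938} \approx 0.0023982$)
$c = \frac{1}{382557}$ ($c = \frac{1}{197912 + 184645} = \frac{1}{382557} \approx 2.614 \cdot 10^{-6}$)
$c - N = \frac{1}{382557} - \frac{\sqrt{43469}}{86938}$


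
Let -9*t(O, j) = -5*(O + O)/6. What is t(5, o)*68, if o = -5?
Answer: 1700/27 ≈ 62.963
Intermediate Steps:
t(O, j) = 5*O/27 (t(O, j) = -(-5*(O + O))/(9*6) = -(-10*O)/(9*6) = -(-5)*O/27 = 5*O/27)
t(5, o)*68 = ((5/27)*5)*68 = (25/27)*68 = 1700/27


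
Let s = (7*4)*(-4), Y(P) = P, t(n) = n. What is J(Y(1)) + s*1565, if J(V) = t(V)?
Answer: -175279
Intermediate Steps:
J(V) = V
s = -112 (s = 28*(-4) = -112)
J(Y(1)) + s*1565 = 1 - 112*1565 = 1 - 175280 = -175279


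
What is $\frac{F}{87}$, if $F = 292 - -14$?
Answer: $\frac{102}{29} \approx 3.5172$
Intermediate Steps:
$F = 306$ ($F = 292 + 14 = 306$)
$\frac{F}{87} = \frac{1}{87} \cdot 306 = \frac{102}{29}$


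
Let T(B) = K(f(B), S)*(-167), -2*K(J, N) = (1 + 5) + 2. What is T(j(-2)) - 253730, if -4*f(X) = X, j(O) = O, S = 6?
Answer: -253062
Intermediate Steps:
f(X) = -X/4
K(J, N) = -4 (K(J, N) = -((1 + 5) + 2)/2 = -(6 + 2)/2 = -½*8 = -4)
T(B) = 668 (T(B) = -4*(-167) = 668)
T(j(-2)) - 253730 = 668 - 253730 = -253062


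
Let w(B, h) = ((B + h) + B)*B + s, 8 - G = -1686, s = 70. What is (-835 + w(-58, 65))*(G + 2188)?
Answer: 8513226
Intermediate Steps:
G = 1694 (G = 8 - 1*(-1686) = 8 + 1686 = 1694)
w(B, h) = 70 + B*(h + 2*B) (w(B, h) = ((B + h) + B)*B + 70 = (h + 2*B)*B + 70 = B*(h + 2*B) + 70 = 70 + B*(h + 2*B))
(-835 + w(-58, 65))*(G + 2188) = (-835 + (70 + 2*(-58)**2 - 58*65))*(1694 + 2188) = (-835 + (70 + 2*3364 - 3770))*3882 = (-835 + (70 + 6728 - 3770))*3882 = (-835 + 3028)*3882 = 2193*3882 = 8513226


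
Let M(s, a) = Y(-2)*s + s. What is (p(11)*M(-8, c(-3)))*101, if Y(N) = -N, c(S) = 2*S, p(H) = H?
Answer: -26664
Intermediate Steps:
M(s, a) = 3*s (M(s, a) = (-1*(-2))*s + s = 2*s + s = 3*s)
(p(11)*M(-8, c(-3)))*101 = (11*(3*(-8)))*101 = (11*(-24))*101 = -264*101 = -26664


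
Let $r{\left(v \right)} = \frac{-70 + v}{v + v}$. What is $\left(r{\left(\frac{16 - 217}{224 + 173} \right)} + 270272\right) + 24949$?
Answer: $\frac{118706833}{402} \approx 2.9529 \cdot 10^{5}$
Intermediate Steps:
$r{\left(v \right)} = \frac{-70 + v}{2 v}$
$\left(r{\left(\frac{16 - 217}{224 + 173} \right)} + 270272\right) + 24949 = \left(\frac{-70 + \frac{16 - 217}{224 + 173}}{2 \frac{16 - 217}{224 + 173}} + 270272\right) + 24949 = \left(\frac{-70 - \frac{201}{397}}{2 \left(- \frac{201}{397}\right)} + 270272\right) + 24949 = \left(\frac{1}{2} \left(- \frac{397}{201}\right) \left(- \frac{27991}{397}\right) + 270272\right) + 24949 = \left(\frac{27991}{402} + 270272\right) + 24949 = \frac{108677335}{402} + 24949 = \frac{118706833}{402}$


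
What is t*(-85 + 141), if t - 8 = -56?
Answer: -2688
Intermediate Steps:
t = -48 (t = 8 - 56 = -48)
t*(-85 + 141) = -48*(-85 + 141) = -48*56 = -2688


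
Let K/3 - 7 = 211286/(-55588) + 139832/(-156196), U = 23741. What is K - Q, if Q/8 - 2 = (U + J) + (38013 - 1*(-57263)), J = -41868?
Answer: -669865564948899/1085327906 ≈ -6.1720e+5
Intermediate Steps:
K = 7501257549/1085327906 (K = 21 + 3*(211286/(-55588) + 139832/(-156196)) = 21 + 3*(211286*(-1/55588) + 139832*(-1/156196)) = 21 + 3*(-105643/27794 - 34958/39049) = 21 + 3*(-5096876159/1085327906) = 21 - 15290628477/1085327906 = 7501257549/1085327906 ≈ 6.9115)
Q = 617208 (Q = 16 + 8*((23741 - 41868) + (38013 - 1*(-57263))) = 16 + 8*(-18127 + (38013 + 57263)) = 16 + 8*(-18127 + 95276) = 16 + 8*77149 = 16 + 617192 = 617208)
K - Q = 7501257549/1085327906 - 1*617208 = 7501257549/1085327906 - 617208 = -669865564948899/1085327906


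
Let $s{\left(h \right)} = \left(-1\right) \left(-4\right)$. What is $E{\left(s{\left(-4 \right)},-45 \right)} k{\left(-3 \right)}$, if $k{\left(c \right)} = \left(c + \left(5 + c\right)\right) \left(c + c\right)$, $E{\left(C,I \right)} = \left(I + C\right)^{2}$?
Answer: $10086$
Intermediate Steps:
$s{\left(h \right)} = 4$
$E{\left(C,I \right)} = \left(C + I\right)^{2}$
$k{\left(c \right)} = 2 c \left(5 + 2 c\right)$ ($k{\left(c \right)} = \left(5 + 2 c\right) 2 c = 2 c \left(5 + 2 c\right)$)
$E{\left(s{\left(-4 \right)},-45 \right)} k{\left(-3 \right)} = \left(4 - 45\right)^{2} \cdot 2 \left(-3\right) \left(5 + 2 \left(-3\right)\right) = \left(-41\right)^{2} \cdot 2 \left(-3\right) \left(5 - 6\right) = 1681 \cdot 2 \left(-3\right) \left(-1\right) = 1681 \cdot 6 = 10086$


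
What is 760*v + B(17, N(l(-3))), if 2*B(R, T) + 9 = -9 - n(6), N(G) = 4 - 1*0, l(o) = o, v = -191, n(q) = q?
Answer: -145172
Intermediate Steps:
N(G) = 4 (N(G) = 4 + 0 = 4)
B(R, T) = -12 (B(R, T) = -9/2 + (-9 - 1*6)/2 = -9/2 + (-9 - 6)/2 = -9/2 + (½)*(-15) = -9/2 - 15/2 = -12)
760*v + B(17, N(l(-3))) = 760*(-191) - 12 = -145160 - 12 = -145172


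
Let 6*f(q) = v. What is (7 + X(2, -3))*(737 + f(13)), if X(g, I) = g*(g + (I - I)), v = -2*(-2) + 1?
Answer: 48697/6 ≈ 8116.2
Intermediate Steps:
v = 5 (v = 4 + 1 = 5)
f(q) = ⅚ (f(q) = (⅙)*5 = ⅚)
X(g, I) = g² (X(g, I) = g*(g + 0) = g*g = g²)
(7 + X(2, -3))*(737 + f(13)) = (7 + 2²)*(737 + ⅚) = (7 + 4)*(4427/6) = 11*(4427/6) = 48697/6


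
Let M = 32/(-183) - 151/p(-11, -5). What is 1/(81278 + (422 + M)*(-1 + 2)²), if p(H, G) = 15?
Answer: 915/74746129 ≈ 1.2241e-5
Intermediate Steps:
M = -9371/915 (M = 32/(-183) - 151/15 = 32*(-1/183) - 151*1/15 = -32/183 - 151/15 = -9371/915 ≈ -10.242)
1/(81278 + (422 + M)*(-1 + 2)²) = 1/(81278 + (422 - 9371/915)*(-1 + 2)²) = 1/(81278 + (376759/915)*1²) = 1/(81278 + (376759/915)*1) = 1/(81278 + 376759/915) = 1/(74746129/915) = 915/74746129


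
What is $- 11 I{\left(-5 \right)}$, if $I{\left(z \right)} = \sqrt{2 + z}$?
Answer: $- 11 i \sqrt{3} \approx - 19.053 i$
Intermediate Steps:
$- 11 I{\left(-5 \right)} = - 11 \sqrt{2 - 5} = - 11 \sqrt{-3} = - 11 i \sqrt{3}$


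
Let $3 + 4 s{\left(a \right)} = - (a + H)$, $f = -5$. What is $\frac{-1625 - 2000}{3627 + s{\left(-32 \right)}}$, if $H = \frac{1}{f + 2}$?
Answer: $- \frac{10875}{10903} \approx -0.99743$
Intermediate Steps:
$H = - \frac{1}{3}$ ($H = \frac{1}{-5 + 2} = \frac{1}{-3} = - \frac{1}{3} \approx -0.33333$)
$s{\left(a \right)} = - \frac{2}{3} - \frac{a}{4}$ ($s{\left(a \right)} = - \frac{3}{4} + \frac{\left(-1\right) \left(a - \frac{1}{3}\right)}{4} = - \frac{3}{4} + \frac{\left(-1\right) \left(- \frac{1}{3} + a\right)}{4} = - \frac{3}{4} + \frac{\frac{1}{3} - a}{4} = - \frac{3}{4} - \left(- \frac{1}{12} + \frac{a}{4}\right) = - \frac{2}{3} - \frac{a}{4}$)
$\frac{-1625 - 2000}{3627 + s{\left(-32 \right)}} = \frac{-1625 - 2000}{3627 - - \frac{22}{3}} = - \frac{3625}{3627 + \left(- \frac{2}{3} + 8\right)} = - \frac{3625}{3627 + \frac{22}{3}} = - \frac{3625}{\frac{10903}{3}} = \left(-3625\right) \frac{3}{10903} = - \frac{10875}{10903}$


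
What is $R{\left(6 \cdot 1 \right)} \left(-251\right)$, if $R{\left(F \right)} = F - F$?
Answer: $0$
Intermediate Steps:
$R{\left(F \right)} = 0$
$R{\left(6 \cdot 1 \right)} \left(-251\right) = 0 \left(-251\right) = 0$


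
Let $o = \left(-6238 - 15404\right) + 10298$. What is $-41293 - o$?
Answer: $-29949$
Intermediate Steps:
$o = -11344$ ($o = -21642 + 10298 = -11344$)
$-41293 - o = -41293 - -11344 = -41293 + 11344 = -29949$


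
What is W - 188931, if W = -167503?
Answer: -356434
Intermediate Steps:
W - 188931 = -167503 - 188931 = -356434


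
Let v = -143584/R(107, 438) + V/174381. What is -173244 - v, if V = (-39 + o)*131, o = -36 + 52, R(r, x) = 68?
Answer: -507318221791/2964477 ≈ -1.7113e+5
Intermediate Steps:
o = 16
V = -3013 (V = (-39 + 16)*131 = -23*131 = -3013)
v = -6259631597/2964477 (v = -143584/68 - 3013/174381 = -143584*1/68 - 3013*1/174381 = -35896/17 - 3013/174381 = -6259631597/2964477 ≈ -2111.5)
-173244 - v = -173244 - 1*(-6259631597/2964477) = -173244 + 6259631597/2964477 = -507318221791/2964477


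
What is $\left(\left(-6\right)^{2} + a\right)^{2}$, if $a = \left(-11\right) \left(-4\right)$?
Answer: $6400$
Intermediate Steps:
$a = 44$
$\left(\left(-6\right)^{2} + a\right)^{2} = \left(\left(-6\right)^{2} + 44\right)^{2} = \left(36 + 44\right)^{2} = 80^{2} = 6400$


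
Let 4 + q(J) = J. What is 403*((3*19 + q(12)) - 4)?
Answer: 24583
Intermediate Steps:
q(J) = -4 + J
403*((3*19 + q(12)) - 4) = 403*((3*19 + (-4 + 12)) - 4) = 403*((57 + 8) - 4) = 403*(65 - 4) = 403*61 = 24583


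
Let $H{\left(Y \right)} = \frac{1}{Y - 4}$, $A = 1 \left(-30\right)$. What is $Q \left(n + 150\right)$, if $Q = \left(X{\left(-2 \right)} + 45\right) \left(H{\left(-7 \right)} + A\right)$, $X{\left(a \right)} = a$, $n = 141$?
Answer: $- \frac{4141803}{11} \approx -3.7653 \cdot 10^{5}$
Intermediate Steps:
$A = -30$
$H{\left(Y \right)} = \frac{1}{-4 + Y}$
$Q = - \frac{14233}{11}$ ($Q = \left(-2 + 45\right) \left(\frac{1}{-4 - 7} - 30\right) = 43 \left(\frac{1}{-11} - 30\right) = 43 \left(- \frac{1}{11} - 30\right) = 43 \left(- \frac{331}{11}\right) = - \frac{14233}{11} \approx -1293.9$)
$Q \left(n + 150\right) = - \frac{14233 \left(141 + 150\right)}{11} = \left(- \frac{14233}{11}\right) 291 = - \frac{4141803}{11}$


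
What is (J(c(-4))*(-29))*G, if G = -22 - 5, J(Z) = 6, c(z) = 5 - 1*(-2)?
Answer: 4698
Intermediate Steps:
c(z) = 7 (c(z) = 5 + 2 = 7)
G = -27
(J(c(-4))*(-29))*G = (6*(-29))*(-27) = -174*(-27) = 4698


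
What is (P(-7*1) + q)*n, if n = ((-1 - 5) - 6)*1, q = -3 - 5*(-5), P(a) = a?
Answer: -180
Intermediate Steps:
q = 22 (q = -3 + 25 = 22)
n = -12 (n = (-6 - 6)*1 = -12*1 = -12)
(P(-7*1) + q)*n = (-7*1 + 22)*(-12) = (-7 + 22)*(-12) = 15*(-12) = -180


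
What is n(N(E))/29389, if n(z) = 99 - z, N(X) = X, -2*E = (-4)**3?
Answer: 67/29389 ≈ 0.0022798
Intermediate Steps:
E = 32 (E = -1/2*(-4)**3 = -1/2*(-64) = 32)
n(N(E))/29389 = (99 - 1*32)/29389 = (99 - 32)*(1/29389) = 67*(1/29389) = 67/29389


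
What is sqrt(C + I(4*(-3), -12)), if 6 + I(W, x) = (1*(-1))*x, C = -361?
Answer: I*sqrt(355) ≈ 18.841*I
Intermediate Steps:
I(W, x) = -6 - x (I(W, x) = -6 + (1*(-1))*x = -6 - x)
sqrt(C + I(4*(-3), -12)) = sqrt(-361 + (-6 - 1*(-12))) = sqrt(-361 + (-6 + 12)) = sqrt(-361 + 6) = sqrt(-355) = I*sqrt(355)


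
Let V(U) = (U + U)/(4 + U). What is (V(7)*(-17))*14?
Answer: -3332/11 ≈ -302.91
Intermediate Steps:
V(U) = 2*U/(4 + U) (V(U) = (2*U)/(4 + U) = 2*U/(4 + U))
(V(7)*(-17))*14 = ((2*7/(4 + 7))*(-17))*14 = ((2*7/11)*(-17))*14 = ((2*7*(1/11))*(-17))*14 = ((14/11)*(-17))*14 = -238/11*14 = -3332/11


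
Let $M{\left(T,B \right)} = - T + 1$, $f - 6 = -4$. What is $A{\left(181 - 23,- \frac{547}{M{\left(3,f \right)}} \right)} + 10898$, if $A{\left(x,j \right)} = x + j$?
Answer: $\frac{22659}{2} \approx 11330.0$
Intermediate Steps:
$f = 2$ ($f = 6 - 4 = 2$)
$M{\left(T,B \right)} = 1 - T$
$A{\left(x,j \right)} = j + x$
$A{\left(181 - 23,- \frac{547}{M{\left(3,f \right)}} \right)} + 10898 = \left(- \frac{547}{1 - 3} + \left(181 - 23\right)\right) + 10898 = \left(- \frac{547}{1 - 3} + 158\right) + 10898 = \left(- \frac{547}{-2} + 158\right) + 10898 = \left(\left(-547\right) \left(- \frac{1}{2}\right) + 158\right) + 10898 = \left(\frac{547}{2} + 158\right) + 10898 = \frac{863}{2} + 10898 = \frac{22659}{2}$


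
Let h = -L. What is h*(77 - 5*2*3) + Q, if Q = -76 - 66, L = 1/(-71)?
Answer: -10035/71 ≈ -141.34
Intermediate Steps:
L = -1/71 ≈ -0.014085
Q = -142
h = 1/71 (h = -1*(-1/71) = 1/71 ≈ 0.014085)
h*(77 - 5*2*3) + Q = (77 - 5*2*3)/71 - 142 = (77 - 10*3)/71 - 142 = (77 - 30)/71 - 142 = (1/71)*47 - 142 = 47/71 - 142 = -10035/71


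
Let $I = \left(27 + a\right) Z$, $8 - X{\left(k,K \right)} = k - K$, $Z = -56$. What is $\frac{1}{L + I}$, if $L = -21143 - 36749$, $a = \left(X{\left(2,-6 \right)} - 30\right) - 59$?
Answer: $- \frac{1}{54420} \approx -1.8376 \cdot 10^{-5}$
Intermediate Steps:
$X{\left(k,K \right)} = 8 + K - k$ ($X{\left(k,K \right)} = 8 - \left(k - K\right) = 8 + \left(K - k\right) = 8 + K - k$)
$a = -89$ ($a = \left(\left(8 - 6 - 2\right) - 30\right) - 59 = \left(0 - 30\right) - 59 = -30 - 59 = -89$)
$I = 3472$ ($I = \left(27 - 89\right) \left(-56\right) = \left(-62\right) \left(-56\right) = 3472$)
$L = -57892$
$\frac{1}{L + I} = \frac{1}{-57892 + 3472} = \frac{1}{-54420} = - \frac{1}{54420}$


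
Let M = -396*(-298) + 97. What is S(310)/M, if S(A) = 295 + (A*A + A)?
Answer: 19341/23621 ≈ 0.81881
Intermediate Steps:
M = 118105 (M = 118008 + 97 = 118105)
S(A) = 295 + A + A**2 (S(A) = 295 + (A**2 + A) = 295 + (A + A**2) = 295 + A + A**2)
S(310)/M = (295 + 310 + 310**2)/118105 = (295 + 310 + 96100)*(1/118105) = 96705*(1/118105) = 19341/23621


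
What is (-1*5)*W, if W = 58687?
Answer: -293435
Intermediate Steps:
(-1*5)*W = -1*5*58687 = -5*58687 = -293435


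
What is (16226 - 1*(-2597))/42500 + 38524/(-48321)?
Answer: -727723817/2053642500 ≈ -0.35436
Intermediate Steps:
(16226 - 1*(-2597))/42500 + 38524/(-48321) = (16226 + 2597)*(1/42500) + 38524*(-1/48321) = 18823*(1/42500) - 38524/48321 = 18823/42500 - 38524/48321 = -727723817/2053642500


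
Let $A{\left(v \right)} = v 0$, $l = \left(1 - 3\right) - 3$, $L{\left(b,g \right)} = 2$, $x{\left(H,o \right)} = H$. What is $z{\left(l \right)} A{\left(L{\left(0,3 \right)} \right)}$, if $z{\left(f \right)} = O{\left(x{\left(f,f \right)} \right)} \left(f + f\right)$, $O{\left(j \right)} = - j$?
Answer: $0$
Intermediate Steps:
$l = -5$ ($l = -2 - 3 = -5$)
$z{\left(f \right)} = - 2 f^{2}$ ($z{\left(f \right)} = - f \left(f + f\right) = - f 2 f = - 2 f^{2}$)
$A{\left(v \right)} = 0$
$z{\left(l \right)} A{\left(L{\left(0,3 \right)} \right)} = - 2 \left(-5\right)^{2} \cdot 0 = \left(-2\right) 25 \cdot 0 = \left(-50\right) 0 = 0$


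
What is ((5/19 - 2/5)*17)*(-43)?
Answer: 9503/95 ≈ 100.03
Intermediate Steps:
((5/19 - 2/5)*17)*(-43) = ((5*(1/19) - 2*⅕)*17)*(-43) = ((5/19 - ⅖)*17)*(-43) = -13/95*17*(-43) = -221/95*(-43) = 9503/95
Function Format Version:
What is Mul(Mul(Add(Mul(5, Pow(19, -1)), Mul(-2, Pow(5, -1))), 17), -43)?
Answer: Rational(9503, 95) ≈ 100.03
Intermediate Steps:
Mul(Mul(Add(Mul(5, Pow(19, -1)), Mul(-2, Pow(5, -1))), 17), -43) = Mul(Mul(Add(Mul(5, Rational(1, 19)), Mul(-2, Rational(1, 5))), 17), -43) = Mul(Mul(Add(Rational(5, 19), Rational(-2, 5)), 17), -43) = Mul(Mul(Rational(-13, 95), 17), -43) = Mul(Rational(-221, 95), -43) = Rational(9503, 95)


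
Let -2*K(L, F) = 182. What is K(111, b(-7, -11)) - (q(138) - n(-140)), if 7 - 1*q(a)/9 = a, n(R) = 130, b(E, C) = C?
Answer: 1218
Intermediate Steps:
K(L, F) = -91 (K(L, F) = -½*182 = -91)
q(a) = 63 - 9*a
K(111, b(-7, -11)) - (q(138) - n(-140)) = -91 - ((63 - 9*138) - 1*130) = -91 - ((63 - 1242) - 130) = -91 - (-1179 - 130) = -91 - 1*(-1309) = -91 + 1309 = 1218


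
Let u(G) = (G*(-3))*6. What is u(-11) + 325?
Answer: 523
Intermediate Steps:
u(G) = -18*G (u(G) = -3*G*6 = -18*G)
u(-11) + 325 = -18*(-11) + 325 = 198 + 325 = 523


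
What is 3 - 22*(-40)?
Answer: 883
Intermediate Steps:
3 - 22*(-40) = 3 + 880 = 883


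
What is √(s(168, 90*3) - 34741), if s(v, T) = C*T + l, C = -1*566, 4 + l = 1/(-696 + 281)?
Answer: 2*I*√8075845635/415 ≈ 433.09*I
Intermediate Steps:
l = -1661/415 (l = -4 + 1/(-696 + 281) = -4 + 1/(-415) = -4 - 1/415 = -1661/415 ≈ -4.0024)
C = -566
s(v, T) = -1661/415 - 566*T (s(v, T) = -566*T - 1661/415 = -1661/415 - 566*T)
√(s(168, 90*3) - 34741) = √((-1661/415 - 50940*3) - 34741) = √((-1661/415 - 566*270) - 34741) = √((-1661/415 - 152820) - 34741) = √(-63421961/415 - 34741) = √(-77839476/415) = 2*I*√8075845635/415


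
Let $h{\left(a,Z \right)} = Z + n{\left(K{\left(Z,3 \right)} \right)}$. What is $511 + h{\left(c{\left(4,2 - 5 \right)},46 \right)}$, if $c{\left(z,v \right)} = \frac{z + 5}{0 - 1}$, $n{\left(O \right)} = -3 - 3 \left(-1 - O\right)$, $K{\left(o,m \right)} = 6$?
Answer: $575$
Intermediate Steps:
$n{\left(O \right)} = 3 O$ ($n{\left(O \right)} = -3 + \left(3 + 3 O\right) = 3 O$)
$c{\left(z,v \right)} = -5 - z$ ($c{\left(z,v \right)} = \frac{5 + z}{-1} = \left(5 + z\right) \left(-1\right) = -5 - z$)
$h{\left(a,Z \right)} = 18 + Z$ ($h{\left(a,Z \right)} = Z + 3 \cdot 6 = Z + 18 = 18 + Z$)
$511 + h{\left(c{\left(4,2 - 5 \right)},46 \right)} = 511 + \left(18 + 46\right) = 511 + 64 = 575$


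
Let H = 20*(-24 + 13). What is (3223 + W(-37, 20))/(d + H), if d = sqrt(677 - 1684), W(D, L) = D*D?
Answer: -1010240/49407 - 4592*I*sqrt(1007)/49407 ≈ -20.447 - 2.9494*I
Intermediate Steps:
W(D, L) = D**2
d = I*sqrt(1007) (d = sqrt(-1007) = I*sqrt(1007) ≈ 31.733*I)
H = -220 (H = 20*(-11) = -220)
(3223 + W(-37, 20))/(d + H) = (3223 + (-37)**2)/(I*sqrt(1007) - 220) = (3223 + 1369)/(-220 + I*sqrt(1007)) = 4592/(-220 + I*sqrt(1007))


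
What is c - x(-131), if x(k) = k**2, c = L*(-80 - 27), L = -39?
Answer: -12988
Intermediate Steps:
c = 4173 (c = -39*(-80 - 27) = -39*(-107) = 4173)
c - x(-131) = 4173 - 1*(-131)**2 = 4173 - 1*17161 = 4173 - 17161 = -12988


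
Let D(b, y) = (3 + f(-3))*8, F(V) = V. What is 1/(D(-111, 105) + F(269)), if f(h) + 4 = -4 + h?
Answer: 1/205 ≈ 0.0048781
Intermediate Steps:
f(h) = -8 + h (f(h) = -4 + (-4 + h) = -8 + h)
D(b, y) = -64 (D(b, y) = (3 + (-8 - 3))*8 = (3 - 11)*8 = -8*8 = -64)
1/(D(-111, 105) + F(269)) = 1/(-64 + 269) = 1/205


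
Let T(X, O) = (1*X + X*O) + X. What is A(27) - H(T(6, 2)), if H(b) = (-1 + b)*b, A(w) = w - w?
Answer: -552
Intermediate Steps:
T(X, O) = 2*X + O*X (T(X, O) = (X + O*X) + X = 2*X + O*X)
A(w) = 0
H(b) = b*(-1 + b)
A(27) - H(T(6, 2)) = 0 - 6*(2 + 2)*(-1 + 6*(2 + 2)) = 0 - 6*4*(-1 + 6*4) = 0 - 24*(-1 + 24) = 0 - 24*23 = 0 - 1*552 = 0 - 552 = -552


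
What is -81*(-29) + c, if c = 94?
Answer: 2443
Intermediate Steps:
-81*(-29) + c = -81*(-29) + 94 = 2349 + 94 = 2443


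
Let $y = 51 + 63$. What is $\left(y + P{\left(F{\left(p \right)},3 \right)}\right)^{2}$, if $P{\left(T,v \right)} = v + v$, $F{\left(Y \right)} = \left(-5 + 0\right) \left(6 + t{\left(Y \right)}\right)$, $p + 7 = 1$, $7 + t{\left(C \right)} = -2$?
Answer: $14400$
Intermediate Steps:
$t{\left(C \right)} = -9$ ($t{\left(C \right)} = -7 - 2 = -9$)
$p = -6$ ($p = -7 + 1 = -6$)
$y = 114$
$F{\left(Y \right)} = 15$ ($F{\left(Y \right)} = \left(-5 + 0\right) \left(6 - 9\right) = \left(-5\right) \left(-3\right) = 15$)
$P{\left(T,v \right)} = 2 v$
$\left(y + P{\left(F{\left(p \right)},3 \right)}\right)^{2} = \left(114 + 2 \cdot 3\right)^{2} = \left(114 + 6\right)^{2} = 120^{2} = 14400$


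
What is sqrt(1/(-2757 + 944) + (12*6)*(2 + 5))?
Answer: sqrt(33808787)/259 ≈ 22.450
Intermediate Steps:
sqrt(1/(-2757 + 944) + (12*6)*(2 + 5)) = sqrt(1/(-1813) + 72*7) = sqrt(-1/1813 + 504) = sqrt(913751/1813) = sqrt(33808787)/259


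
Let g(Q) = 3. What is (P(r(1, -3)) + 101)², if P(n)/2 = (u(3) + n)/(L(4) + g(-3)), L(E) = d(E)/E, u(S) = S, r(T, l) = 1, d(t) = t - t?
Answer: 96721/9 ≈ 10747.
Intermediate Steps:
d(t) = 0
L(E) = 0 (L(E) = 0/E = 0)
P(n) = 2 + 2*n/3 (P(n) = 2*((3 + n)/(0 + 3)) = 2*((3 + n)/3) = 2*((3 + n)*(⅓)) = 2*(1 + n/3) = 2 + 2*n/3)
(P(r(1, -3)) + 101)² = ((2 + (⅔)*1) + 101)² = ((2 + ⅔) + 101)² = (8/3 + 101)² = (311/3)² = 96721/9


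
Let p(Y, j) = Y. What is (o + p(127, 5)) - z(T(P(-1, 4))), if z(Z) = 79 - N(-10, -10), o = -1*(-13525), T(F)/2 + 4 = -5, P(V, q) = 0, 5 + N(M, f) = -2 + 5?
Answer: 13571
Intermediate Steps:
N(M, f) = -2 (N(M, f) = -5 + (-2 + 5) = -5 + 3 = -2)
T(F) = -18 (T(F) = -8 + 2*(-5) = -8 - 10 = -18)
o = 13525
z(Z) = 81 (z(Z) = 79 - 1*(-2) = 79 + 2 = 81)
(o + p(127, 5)) - z(T(P(-1, 4))) = (13525 + 127) - 1*81 = 13652 - 81 = 13571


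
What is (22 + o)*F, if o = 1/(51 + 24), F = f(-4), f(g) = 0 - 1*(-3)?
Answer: 1651/25 ≈ 66.040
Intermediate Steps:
f(g) = 3 (f(g) = 0 + 3 = 3)
F = 3
o = 1/75 ≈ 0.013333
(22 + o)*F = (22 + 1/75)*3 = (1651/75)*3 = 1651/25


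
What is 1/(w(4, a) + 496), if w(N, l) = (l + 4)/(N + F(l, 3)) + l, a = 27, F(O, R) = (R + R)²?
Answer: 40/20951 ≈ 0.0019092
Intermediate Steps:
F(O, R) = 4*R² (F(O, R) = (2*R)² = 4*R²)
w(N, l) = l + (4 + l)/(36 + N) (w(N, l) = (l + 4)/(N + 4*3²) + l = (4 + l)/(N + 4*9) + l = (4 + l)/(N + 36) + l = (4 + l)/(36 + N) + l = l + (4 + l)/(36 + N))
1/(w(4, a) + 496) = 1/((4 + 37*27 + 4*27)/(36 + 4) + 496) = 1/((4 + 999 + 108)/40 + 496) = 1/((1/40)*1111 + 496) = 1/(1111/40 + 496) = 1/(20951/40) = 40/20951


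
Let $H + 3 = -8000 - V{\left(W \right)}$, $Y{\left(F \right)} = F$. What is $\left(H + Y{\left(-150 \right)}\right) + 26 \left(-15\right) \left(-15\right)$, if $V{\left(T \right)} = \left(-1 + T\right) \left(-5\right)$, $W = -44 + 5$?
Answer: $-2503$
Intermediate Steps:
$W = -39$
$V{\left(T \right)} = 5 - 5 T$
$H = -8203$ ($H = -3 - \left(8005 + 195\right) = -3 - 8200 = -8203$)
$\left(H + Y{\left(-150 \right)}\right) + 26 \left(-15\right) \left(-15\right) = \left(-8203 - 150\right) + 26 \left(-15\right) \left(-15\right) = -8353 - -5850 = -8353 + 5850 = -2503$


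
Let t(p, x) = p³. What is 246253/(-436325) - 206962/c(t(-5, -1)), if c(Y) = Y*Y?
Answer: -3766015911/272703125 ≈ -13.810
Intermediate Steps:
c(Y) = Y²
246253/(-436325) - 206962/c(t(-5, -1)) = 246253/(-436325) - 206962/(((-5)³)²) = 246253*(-1/436325) - 206962/((-125)²) = -246253/436325 - 206962/15625 = -3766015911/272703125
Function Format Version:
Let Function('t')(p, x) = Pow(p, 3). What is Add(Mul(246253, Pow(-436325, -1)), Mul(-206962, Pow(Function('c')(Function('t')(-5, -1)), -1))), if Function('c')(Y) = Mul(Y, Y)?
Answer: Rational(-3766015911, 272703125) ≈ -13.810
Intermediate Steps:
Function('c')(Y) = Pow(Y, 2)
Add(Mul(246253, Pow(-436325, -1)), Mul(-206962, Pow(Function('c')(Function('t')(-5, -1)), -1))) = Add(Mul(246253, Pow(-436325, -1)), Mul(-206962, Pow(Pow(Pow(-5, 3), 2), -1))) = Add(Mul(246253, Rational(-1, 436325)), Mul(-206962, Pow(Pow(-125, 2), -1))) = Add(Rational(-246253, 436325), Mul(-206962, Pow(15625, -1))) = Add(Rational(-246253, 436325), Mul(-206962, Rational(1, 15625))) = Add(Rational(-246253, 436325), Rational(-206962, 15625)) = Rational(-3766015911, 272703125)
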